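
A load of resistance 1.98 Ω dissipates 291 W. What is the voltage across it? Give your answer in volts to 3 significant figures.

24.0 V

From P = V I = I²R = V²/R, with the two given quantities we get V = √(P R).
V = √(291 × 1.98) = 24.00 V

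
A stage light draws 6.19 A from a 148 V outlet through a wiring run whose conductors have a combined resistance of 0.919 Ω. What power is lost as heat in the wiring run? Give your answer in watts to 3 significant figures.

35.2 W

The wiring run is a series resistance carrying the load current; its dissipation is I²R_line.
The wiring run carries the full 6.19 A.
P_line = I² R_line = (6.190)² × 0.919 = 35.21 W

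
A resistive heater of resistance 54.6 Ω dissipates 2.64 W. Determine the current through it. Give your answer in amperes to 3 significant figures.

0.220 A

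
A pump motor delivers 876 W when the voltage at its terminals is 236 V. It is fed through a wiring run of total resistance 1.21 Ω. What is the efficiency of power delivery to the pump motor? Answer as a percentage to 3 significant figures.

98.1 %

I = P / V = 876 / 236 = 3.712 A through the wiring run.
P_line = I² R_line = (3.712)² × 1.21 = 16.67 W
P_source = P_load + P_line = 876.0 + 16.67 = 892.7 W
η = P_load / P_source = 876.0 / 892.7 = 0.9813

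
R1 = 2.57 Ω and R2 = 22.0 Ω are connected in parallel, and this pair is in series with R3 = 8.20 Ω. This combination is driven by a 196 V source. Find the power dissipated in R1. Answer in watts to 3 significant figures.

718 W

First find R_p for the parallel pair, then treat R_p + R3 as a series loop.
R_p = (2.57×22.0)/(2.57+22.0) = 2.301 Ω
R_total = R_p + 8.20 = 2.301 + 8.20 = 10.50 Ω
I = V / R_total = 196 / 10.50 = 18.66 A
Voltage across the parallel pair: V_p = I × R_p = 18.66 × 2.301 = 42.95 V
R1 sits across V_p; its power is V_p²/R.
P_R1 = (42.95)² / 2.57 = 717.8 W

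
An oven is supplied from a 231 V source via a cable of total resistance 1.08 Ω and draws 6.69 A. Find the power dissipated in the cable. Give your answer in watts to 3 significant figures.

The cable is a series resistance carrying the load current; its dissipation is I²R_line.
The cable carries the full 6.69 A.
P_line = I² R_line = (6.690)² × 1.08 = 48.34 W

48.3 W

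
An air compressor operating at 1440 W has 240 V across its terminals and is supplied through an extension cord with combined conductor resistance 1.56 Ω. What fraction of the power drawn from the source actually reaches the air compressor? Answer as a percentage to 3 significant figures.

96.2 %

I = P / V = 1440 / 240 = 6.000 A through the extension cord.
P_line = I² R_line = (6.000)² × 1.56 = 56.16 W
P_source = P_load + P_line = 1440 + 56.16 = 1496 W
η = P_load / P_source = 1440 / 1496 = 0.9625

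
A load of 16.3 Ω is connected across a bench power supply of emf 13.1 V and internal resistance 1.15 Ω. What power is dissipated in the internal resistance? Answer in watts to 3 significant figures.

0.648 W

Internal loss is I²r, with I set by the total series resistance r+R.
I = ε / (r + R) = 13.1 / (1.15 + 16.3) = 0.7507 A
P_int = I² r = (0.7507)² × 1.15 = 0.6481 W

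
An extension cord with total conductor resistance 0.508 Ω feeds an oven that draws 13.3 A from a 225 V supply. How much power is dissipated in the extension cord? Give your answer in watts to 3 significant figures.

89.9 W

Only the current and the line resistance are needed for the I²R loss.
The extension cord carries the full 13.3 A.
P_line = I² R_line = (13.30)² × 0.508 = 89.86 W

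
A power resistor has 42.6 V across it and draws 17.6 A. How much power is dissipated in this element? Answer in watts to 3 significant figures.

750 W

Both the voltage across and the current through the element are known, so P = V I applies directly.
P = 42.6 V × 17.60 A = 749.8 W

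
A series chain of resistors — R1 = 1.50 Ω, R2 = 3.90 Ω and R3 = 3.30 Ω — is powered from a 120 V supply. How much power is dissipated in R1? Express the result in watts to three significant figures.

285 W

Every series element carries the same I. Get I from the total resistance, then P = I² × R1.
R_total = 1.50 + 3.90 + 3.30 = 8.700 Ω
I = V / R_total = 120 / 8.700 = 13.79 A
P_R1 = I² × R1 = (13.79)² × 1.50 = 285.4 W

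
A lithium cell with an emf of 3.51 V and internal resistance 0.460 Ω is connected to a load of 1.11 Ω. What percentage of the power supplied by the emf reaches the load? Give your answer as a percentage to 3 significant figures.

70.7 %

η = P_load/(P_load+P_int) = I²R/(I²R+I²r) = R/(R+r) — the I² cancels for series elements.
η = R / (R + r) = 1.11 / (1.11 + 0.460) = 0.7070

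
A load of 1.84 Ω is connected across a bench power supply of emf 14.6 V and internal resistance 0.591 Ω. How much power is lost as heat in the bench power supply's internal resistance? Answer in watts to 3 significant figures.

Internal loss is I²r, with I set by the total series resistance r+R.
I = ε / (r + R) = 14.6 / (0.591 + 1.84) = 6.006 A
P_int = I² r = (6.006)² × 0.591 = 21.32 W

21.3 W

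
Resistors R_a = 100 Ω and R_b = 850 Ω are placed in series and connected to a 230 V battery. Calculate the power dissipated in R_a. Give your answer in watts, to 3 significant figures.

5.86 W

Every series element carries the same I. Get I from the total resistance, then P = I² × R_a.
R_total = 100 + 850 = 950.0 Ω
I = V / R_total = 230 / 950.0 = 0.2421 A
P_R_a = I² × R_a = (0.2421)² × 100 = 5.861 W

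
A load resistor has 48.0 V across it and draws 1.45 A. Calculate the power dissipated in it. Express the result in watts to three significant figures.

69.6 W

Both the voltage across and the current through the element are known, so P = V I applies directly.
P = 48.0 V × 1.450 A = 69.60 W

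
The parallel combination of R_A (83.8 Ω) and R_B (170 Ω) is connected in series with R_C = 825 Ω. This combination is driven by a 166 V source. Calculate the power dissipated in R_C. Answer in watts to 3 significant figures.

29.3 W

Reduce the parallel combination to a single R_p; the circuit then becomes R_p in series with the remaining resistor.
R_p = (83.8×170)/(83.8+170) = 56.13 Ω
R_total = R_p + 825 = 56.13 + 825 = 881.1 Ω
I = V / R_total = 166 / 881.1 = 0.1884 A
R_C carries the full series current, so P = I²R.
P_R_C = (0.1884)² × 825 = 29.28 W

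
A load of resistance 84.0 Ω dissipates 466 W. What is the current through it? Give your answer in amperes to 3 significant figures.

2.36 A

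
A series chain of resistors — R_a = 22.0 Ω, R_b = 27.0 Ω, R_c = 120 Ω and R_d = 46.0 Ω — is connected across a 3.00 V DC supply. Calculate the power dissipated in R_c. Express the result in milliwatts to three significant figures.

23.4 mW

Since the resistors are in series they all carry the loop current I = V/R_total; the power in any one is I²R.
R_total = 22.0 + 27.0 + 120 + 46.0 = 215.0 Ω
I = V / R_total = 3.00 / 215.0 = 0.01395 A
P_R_c = I² × R_c = (0.01395)² × 120 = 0.02336 W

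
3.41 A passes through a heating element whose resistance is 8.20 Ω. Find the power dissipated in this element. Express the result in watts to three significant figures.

95.4 W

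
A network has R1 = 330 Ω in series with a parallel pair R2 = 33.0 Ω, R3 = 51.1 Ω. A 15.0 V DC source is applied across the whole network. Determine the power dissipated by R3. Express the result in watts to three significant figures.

0.0144 W

First combine the parallel branches into one equivalent R_p, then R1 + R_p is a series pair.
R_p = (33.0×51.1)/(33.0+51.1) = 20.05 Ω
R_total = 330 + 20.05 = 350.1 Ω
I = V / R_total = 15.0 / 350.1 = 0.04285 A
Voltage across the parallel pair: V_p = I × R_p = 0.04285 × 20.05 = 0.8592 V
R3 sees V_p directly, so P = V_p² / R3.
P_R3 = (0.8592)² / 51.1 = 0.01445 W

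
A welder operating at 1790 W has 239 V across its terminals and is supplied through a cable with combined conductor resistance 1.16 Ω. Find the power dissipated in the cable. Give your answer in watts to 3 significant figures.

65.1 W

Line loss is just I²R for the cable — we know both I and R_line directly.
I = P / V = 1790 / 239 = 7.490 A through the cable.
P_line = I² R_line = (7.490)² × 1.16 = 65.07 W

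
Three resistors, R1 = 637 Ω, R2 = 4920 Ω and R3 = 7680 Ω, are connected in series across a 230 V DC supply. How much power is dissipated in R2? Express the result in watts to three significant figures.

1.49 W

The current is common to all series resistors; compute it, then apply P = I²R for the target.
R_total = 637 + 4920 + 7680 = 13240 Ω
I = V / R_total = 230 / 13240 = 0.01738 A
P_R2 = I² × R2 = (0.01738)² × 4920 = 1.485 W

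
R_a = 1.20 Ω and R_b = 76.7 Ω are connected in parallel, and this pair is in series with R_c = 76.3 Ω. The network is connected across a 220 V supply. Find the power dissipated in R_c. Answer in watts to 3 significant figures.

Collapse the R_a‖R_b pair into one equivalent R_p; then R_p and R_c form a series string.
R_p = (1.20×76.7)/(1.20+76.7) = 1.182 Ω
R_total = R_p + 76.3 = 1.182 + 76.3 = 77.48 Ω
I = V / R_total = 220 / 77.48 = 2.839 A
R_c is the series element, so its power is I²R.
P_R_c = (2.839)² × 76.3 = 615.1 W

615 W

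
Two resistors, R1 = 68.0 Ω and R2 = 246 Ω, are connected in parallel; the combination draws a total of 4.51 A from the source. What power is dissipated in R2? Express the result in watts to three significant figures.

235 W

Only the total current is stated, so first find the parallel equivalent to get the voltage across the combination.
1/R_eq = 1/68.0 + 1/246 ⇒ R_eq = 53.27 Ω
V = I_total × R_eq = 4.510 × 53.27 = 240.3 V
P_R2 = V² / R2 = (240.3)² / 246 = 234.7 W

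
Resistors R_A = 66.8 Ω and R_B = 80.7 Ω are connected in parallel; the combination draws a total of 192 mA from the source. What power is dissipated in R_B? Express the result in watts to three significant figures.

0.610 W

We need the common branch voltage; get it from I_total × R_eq, then P = V²/R for the branch.
1/R_eq = 1/66.8 + 1/80.7 ⇒ R_eq = 36.55 Ω
V = I_total × R_eq = 0.1920 × 36.55 = 7.017 V
P_R_B = V² / R_B = (7.017)² / 80.7 = 0.6102 W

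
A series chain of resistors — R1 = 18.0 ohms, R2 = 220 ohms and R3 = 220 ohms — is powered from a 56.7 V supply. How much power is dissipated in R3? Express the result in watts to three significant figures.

3.37 W

The current is common to all series resistors; compute it, then apply P = I²R for the target.
R_total = 18.0 + 220 + 220 = 458.0 Ω
I = V / R_total = 56.7 / 458.0 = 0.1238 A
P_R3 = I² × R3 = (0.1238)² × 220 = 3.372 W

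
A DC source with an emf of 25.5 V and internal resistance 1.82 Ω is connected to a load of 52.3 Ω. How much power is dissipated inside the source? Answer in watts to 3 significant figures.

The internal resistance carries the same current as the load; P_int = I²r.
I = ε / (r + R) = 25.5 / (1.82 + 52.3) = 0.4712 A
P_int = I² r = (0.4712)² × 1.82 = 0.4041 W

0.404 W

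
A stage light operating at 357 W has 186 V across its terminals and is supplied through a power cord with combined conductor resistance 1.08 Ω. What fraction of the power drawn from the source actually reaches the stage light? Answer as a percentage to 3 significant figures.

98.9 %

I = P / V = 357 / 186 = 1.919 A through the power cord.
P_line = I² R_line = (1.919)² × 1.08 = 3.979 W
P_source = P_load + P_line = 357.0 + 3.979 = 361.0 W
η = P_load / P_source = 357.0 / 361.0 = 0.9890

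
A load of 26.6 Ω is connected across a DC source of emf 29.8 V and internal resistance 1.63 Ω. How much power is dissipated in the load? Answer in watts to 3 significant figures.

29.6 W

Find the circuit current first, then P = I²R for the load (series elements share I).
I = ε / (r + R) = 29.8 / (1.63 + 26.6) = 1.056 A
P_load = I² R = (1.056)² × 26.6 = 29.64 W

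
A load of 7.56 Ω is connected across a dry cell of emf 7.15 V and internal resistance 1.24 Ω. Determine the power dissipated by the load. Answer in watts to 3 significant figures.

With r and R in series, I = ε/(r+R); the load dissipates I²R.
I = ε / (r + R) = 7.15 / (1.24 + 7.56) = 0.8125 A
P_load = I² R = (0.8125)² × 7.56 = 4.991 W

4.99 W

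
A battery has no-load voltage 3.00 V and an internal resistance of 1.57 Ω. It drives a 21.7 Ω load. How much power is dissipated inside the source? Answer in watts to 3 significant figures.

0.0261 W

The source's internal resistance is just another series element carrying I; its dissipation is I²r.
I = ε / (r + R) = 3.00 / (1.57 + 21.7) = 0.1289 A
P_int = I² r = (0.1289)² × 1.57 = 0.02609 W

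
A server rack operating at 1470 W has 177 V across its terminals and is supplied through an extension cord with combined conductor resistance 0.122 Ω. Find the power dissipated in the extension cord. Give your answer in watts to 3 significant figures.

The extension cord and load are in series, so the same current flows in both; the loss is I²R_line.
I = P / V = 1470 / 177 = 8.305 A through the extension cord.
P_line = I² R_line = (8.305)² × 0.122 = 8.415 W

8.41 W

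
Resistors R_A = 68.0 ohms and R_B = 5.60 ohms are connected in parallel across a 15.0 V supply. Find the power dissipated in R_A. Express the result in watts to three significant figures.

3.31 W

Each parallel branch sees the full supply voltage, so P = V²/R applies directly to the target branch.
P_R_A = V² / R_A = (15.0)² / 68.0 Ω = 3.309 W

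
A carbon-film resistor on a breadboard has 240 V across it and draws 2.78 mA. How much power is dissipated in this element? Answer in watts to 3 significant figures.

With V and I both given, power follows immediately from P = V I.
P = 240 V × 0.002780 A = 0.6672 W

0.667 W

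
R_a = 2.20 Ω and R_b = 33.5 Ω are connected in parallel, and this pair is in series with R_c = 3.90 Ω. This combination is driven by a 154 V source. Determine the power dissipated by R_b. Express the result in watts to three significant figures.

Collapse the R_a‖R_b pair into one equivalent R_p; then R_p and R_c form a series string.
R_p = (2.20×33.5)/(2.20+33.5) = 2.064 Ω
R_total = R_p + 3.90 = 2.064 + 3.90 = 5.964 Ω
I = V / R_total = 154 / 5.964 = 25.82 A
Voltage across the parallel pair: V_p = I × R_p = 25.82 × 2.064 = 53.30 V
R_b has V_p across it, so P = V_p²/R_b.
P_R_b = (53.30)² / 33.5 = 84.81 W

84.8 W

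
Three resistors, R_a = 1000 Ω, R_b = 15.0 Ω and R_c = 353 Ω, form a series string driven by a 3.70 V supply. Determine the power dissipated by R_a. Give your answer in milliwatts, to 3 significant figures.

Every series element carries the same I. Get I from the total resistance, then P = I² × R_a.
R_total = 1000 + 15.0 + 353 = 1368 Ω
I = V / R_total = 3.70 / 1368 = 0.002705 A
P_R_a = I² × R_a = (0.002705)² × 1000 = 0.007315 W

7.32 mW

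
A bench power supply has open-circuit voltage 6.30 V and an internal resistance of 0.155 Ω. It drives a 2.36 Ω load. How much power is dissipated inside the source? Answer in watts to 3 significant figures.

0.973 W

Internal loss is I²r, with I set by the total series resistance r+R.
I = ε / (r + R) = 6.30 / (0.155 + 2.36) = 2.505 A
P_int = I² r = (2.505)² × 0.155 = 0.9726 W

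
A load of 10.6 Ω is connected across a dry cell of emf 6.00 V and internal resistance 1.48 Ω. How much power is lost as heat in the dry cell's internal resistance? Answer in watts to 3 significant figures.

0.365 W

The source's internal resistance is just another series element carrying I; its dissipation is I²r.
I = ε / (r + R) = 6.00 / (1.48 + 10.6) = 0.4967 A
P_int = I² r = (0.4967)² × 1.48 = 0.3651 W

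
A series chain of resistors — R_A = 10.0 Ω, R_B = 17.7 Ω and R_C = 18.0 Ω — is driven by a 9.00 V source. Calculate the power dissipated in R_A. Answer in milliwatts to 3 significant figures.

Every series element carries the same I. Get I from the total resistance, then P = I² × R_A.
R_total = 10.0 + 17.7 + 18.0 = 45.70 Ω
I = V / R_total = 9.00 / 45.70 = 0.1969 A
P_R_A = I² × R_A = (0.1969)² × 10.0 = 0.3878 W

388 mW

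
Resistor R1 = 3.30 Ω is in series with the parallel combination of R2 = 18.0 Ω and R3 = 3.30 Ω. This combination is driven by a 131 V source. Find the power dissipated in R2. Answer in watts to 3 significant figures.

200 W

First combine the parallel branches into one equivalent R_p, then R1 + R_p is a series pair.
R_p = (18.0×3.30)/(18.0+3.30) = 2.789 Ω
R_total = 3.30 + 2.789 = 6.089 Ω
I = V / R_total = 131 / 6.089 = 21.52 A
Voltage across the parallel pair: V_p = I × R_p = 21.52 × 2.789 = 60.00 V
R2 sees V_p directly, so P = V_p² / R2.
P_R2 = (60.00)² / 18.0 = 200.0 W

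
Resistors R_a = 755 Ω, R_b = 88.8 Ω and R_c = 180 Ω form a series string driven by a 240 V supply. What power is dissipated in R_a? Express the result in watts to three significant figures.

Since the resistors are in series they all carry the loop current I = V/R_total; the power in any one is I²R.
R_total = 755 + 88.8 + 180 = 1024 Ω
I = V / R_total = 240 / 1024 = 0.2344 A
P_R_a = I² × R_a = (0.2344)² × 755 = 41.49 W

41.5 W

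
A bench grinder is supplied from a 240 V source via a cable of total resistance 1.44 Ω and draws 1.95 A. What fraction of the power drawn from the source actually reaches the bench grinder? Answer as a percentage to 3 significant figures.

The cable carries the full 1.95 A.
P_line = I² R_line = (1.950)² × 1.44 = 5.476 W
P_source = V I = 240 × 1.950 = 468.0 W; P_load = 462.5 W
η = P_load / P_source = 462.5 / 468.0 = 0.9883

98.8 %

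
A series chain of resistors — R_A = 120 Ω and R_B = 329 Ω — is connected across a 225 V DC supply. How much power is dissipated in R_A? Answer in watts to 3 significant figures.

30.1 W

In a series string the same current flows through every resistor — find that current, then P = I²R for the one we want.
R_total = 120 + 329 = 449.0 Ω
I = V / R_total = 225 / 449.0 = 0.5011 A
P_R_A = I² × R_A = (0.5011)² × 120 = 30.13 W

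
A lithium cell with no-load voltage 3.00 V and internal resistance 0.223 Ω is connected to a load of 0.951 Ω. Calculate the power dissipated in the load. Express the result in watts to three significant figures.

Find the circuit current first, then P = I²R for the load (series elements share I).
I = ε / (r + R) = 3.00 / (0.223 + 0.951) = 2.555 A
P_load = I² R = (2.555)² × 0.951 = 6.210 W

6.21 W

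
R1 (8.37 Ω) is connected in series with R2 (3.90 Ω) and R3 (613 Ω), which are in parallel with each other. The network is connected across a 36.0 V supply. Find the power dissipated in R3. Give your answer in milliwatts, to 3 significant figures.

First combine the parallel branches into one equivalent R_p, then R1 + R_p is a series pair.
R_p = (3.90×613)/(3.90+613) = 3.875 Ω
R_total = 8.37 + 3.875 = 12.25 Ω
I = V / R_total = 36.0 / 12.25 = 2.940 A
Voltage across the parallel pair: V_p = I × R_p = 2.940 × 3.875 = 11.39 V
R3 is across V_p, so use P = V²/R for that branch.
P_R3 = (11.39)² / 613 = 0.2117 W

212 mW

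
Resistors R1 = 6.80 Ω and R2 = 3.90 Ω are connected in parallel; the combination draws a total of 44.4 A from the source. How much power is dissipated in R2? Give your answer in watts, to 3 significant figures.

We need the common branch voltage; get it from I_total × R_eq, then P = V²/R for the branch.
1/R_eq = 1/6.80 + 1/3.90 ⇒ R_eq = 2.479 Ω
V = I_total × R_eq = 44.40 × 2.479 = 110.0 V
P_R2 = V² / R2 = (110.0)² / 3.90 = 3105 W

3110 W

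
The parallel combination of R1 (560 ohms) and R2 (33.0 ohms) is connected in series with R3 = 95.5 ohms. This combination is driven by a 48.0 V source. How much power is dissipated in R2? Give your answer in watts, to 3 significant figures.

4.23 W

First find R_p for the parallel pair, then treat R_p + R3 as a series loop.
R_p = (560×33.0)/(560+33.0) = 31.16 Ω
R_total = R_p + 95.5 = 31.16 + 95.5 = 126.7 Ω
I = V / R_total = 48.0 / 126.7 = 0.3790 A
Voltage across the parallel pair: V_p = I × R_p = 0.3790 × 31.16 = 11.81 V
R2 sits across V_p; its power is V_p²/R.
P_R2 = (11.81)² / 33.0 = 4.226 W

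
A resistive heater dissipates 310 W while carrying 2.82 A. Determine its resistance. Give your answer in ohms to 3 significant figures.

Rearranging the power relation for the two known quantities gives R = P / I².
R = 310 / (2.820)² = 38.98 Ω

39.0 Ω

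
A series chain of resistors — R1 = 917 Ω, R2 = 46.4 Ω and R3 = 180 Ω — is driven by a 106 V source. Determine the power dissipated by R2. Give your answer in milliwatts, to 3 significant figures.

399 mW

Series elements share the same current, so find I first, then use P = I²R.
R_total = 917 + 46.4 + 180 = 1143 Ω
I = V / R_total = 106 / 1143 = 0.09271 A
P_R2 = I² × R2 = (0.09271)² × 46.4 = 0.3988 W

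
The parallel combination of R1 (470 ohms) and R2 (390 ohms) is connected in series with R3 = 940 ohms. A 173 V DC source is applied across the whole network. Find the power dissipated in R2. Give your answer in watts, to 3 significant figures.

2.62 W

Combine R1 and R2 into their parallel equivalent first, reducing the network to two series resistors.
R_p = (470×390)/(470+390) = 213.1 Ω
R_total = R_p + 940 = 213.1 + 940 = 1153 Ω
I = V / R_total = 173 / 1153 = 0.1500 A
Voltage across the parallel pair: V_p = I × R_p = 0.1500 × 213.1 = 31.98 V
R2 has V_p across it, so P = V_p²/R2.
P_R2 = (31.98)² / 390 = 2.622 W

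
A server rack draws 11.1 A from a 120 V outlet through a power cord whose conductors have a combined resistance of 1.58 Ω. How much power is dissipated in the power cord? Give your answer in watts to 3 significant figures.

195 W

Line loss is just I²R for the cable — we know both I and R_line directly.
The power cord carries the full 11.1 A.
P_line = I² R_line = (11.10)² × 1.58 = 194.7 W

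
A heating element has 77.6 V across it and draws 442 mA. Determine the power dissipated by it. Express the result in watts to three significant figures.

V and I are known directly — P = V I, no intermediate step needed.
P = 77.6 V × 0.4420 A = 34.30 W

34.3 W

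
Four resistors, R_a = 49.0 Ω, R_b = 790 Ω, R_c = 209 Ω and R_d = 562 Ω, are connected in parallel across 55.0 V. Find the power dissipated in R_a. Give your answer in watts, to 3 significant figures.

Every branch has 55.0 V across it, so for R_a the power is simply V²/R.
P_R_a = V² / R_a = (55.0)² / 49.0 Ω = 61.73 W

61.7 W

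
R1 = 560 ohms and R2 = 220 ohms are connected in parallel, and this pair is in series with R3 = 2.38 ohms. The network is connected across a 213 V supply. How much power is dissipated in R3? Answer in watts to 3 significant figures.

First find R_p for the parallel pair, then treat R_p + R3 as a series loop.
R_p = (560×220)/(560+220) = 157.9 Ω
R_total = R_p + 2.38 = 157.9 + 2.38 = 160.3 Ω
I = V / R_total = 213 / 160.3 = 1.329 A
All the supply current flows through R3; use P = I²R3.
P_R3 = (1.329)² × 2.38 = 4.201 W

4.20 W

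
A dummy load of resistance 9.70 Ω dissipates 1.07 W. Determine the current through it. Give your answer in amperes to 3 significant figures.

0.332 A

Inverting the appropriate power form: I = √(P / R).
I = √(1.07 / 9.70) = 0.3321 A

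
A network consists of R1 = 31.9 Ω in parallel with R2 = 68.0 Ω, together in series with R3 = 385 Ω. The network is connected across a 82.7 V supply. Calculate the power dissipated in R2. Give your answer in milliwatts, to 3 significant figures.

287 mW

Reduce the parallel combination to a single R_p; the circuit then becomes R_p in series with the remaining resistor.
R_p = (31.9×68.0)/(31.9+68.0) = 21.71 Ω
R_total = R_p + 385 = 21.71 + 385 = 406.7 Ω
I = V / R_total = 82.7 / 406.7 = 0.2033 A
Voltage across the parallel pair: V_p = I × R_p = 0.2033 × 21.71 = 4.415 V
R2 sits across V_p; its power is V_p²/R.
P_R2 = (4.415)² / 68.0 = 0.2867 W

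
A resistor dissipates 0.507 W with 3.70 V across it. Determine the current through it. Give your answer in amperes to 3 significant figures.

0.137 A

The two known quantities fix the third via I = P / V.
I = 0.507 / 3.70 = 0.1370 A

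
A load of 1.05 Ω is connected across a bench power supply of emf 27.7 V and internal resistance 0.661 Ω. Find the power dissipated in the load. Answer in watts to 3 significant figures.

275 W

The internal resistance and the load are in series, so the same I flows through both; get I from ε/(r+R), then I²R for the load.
I = ε / (r + R) = 27.7 / (0.661 + 1.05) = 16.19 A
P_load = I² R = (16.19)² × 1.05 = 275.2 W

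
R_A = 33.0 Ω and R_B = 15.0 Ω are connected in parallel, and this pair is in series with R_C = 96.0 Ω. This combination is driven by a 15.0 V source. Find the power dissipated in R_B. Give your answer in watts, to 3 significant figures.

0.141 W

Reduce the parallel combination to a single R_p; the circuit then becomes R_p in series with the remaining resistor.
R_p = (33.0×15.0)/(33.0+15.0) = 10.31 Ω
R_total = R_p + 96.0 = 10.31 + 96.0 = 106.3 Ω
I = V / R_total = 15.0 / 106.3 = 0.1411 A
Voltage across the parallel pair: V_p = I × R_p = 0.1411 × 10.31 = 1.455 V
R_B sits across V_p; its power is V_p²/R.
P_R_B = (1.455)² / 15.0 = 0.1411 W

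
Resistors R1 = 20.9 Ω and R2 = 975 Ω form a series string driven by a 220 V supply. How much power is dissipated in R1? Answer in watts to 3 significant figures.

1.02 W

Since the resistors are in series they all carry the loop current I = V/R_total; the power in any one is I²R.
R_total = 20.9 + 975 = 995.9 Ω
I = V / R_total = 220 / 995.9 = 0.2209 A
P_R1 = I² × R1 = (0.2209)² × 20.9 = 1.020 W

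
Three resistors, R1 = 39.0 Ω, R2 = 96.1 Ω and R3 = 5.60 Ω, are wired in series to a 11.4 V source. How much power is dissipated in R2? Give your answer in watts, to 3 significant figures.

0.631 W

Series elements share the same current, so find I first, then use P = I²R.
R_total = 39.0 + 96.1 + 5.60 = 140.7 Ω
I = V / R_total = 11.4 / 140.7 = 0.08102 A
P_R2 = I² × R2 = (0.08102)² × 96.1 = 0.6309 W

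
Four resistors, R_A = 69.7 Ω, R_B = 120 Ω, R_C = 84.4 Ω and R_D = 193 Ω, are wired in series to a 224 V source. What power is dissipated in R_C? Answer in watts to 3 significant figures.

19.4 W

In a series string the same current flows through every resistor — find that current, then P = I²R for the one we want.
R_total = 69.7 + 120 + 84.4 + 193 = 467.1 Ω
I = V / R_total = 224 / 467.1 = 0.4796 A
P_R_C = I² × R_C = (0.4796)² × 84.4 = 19.41 W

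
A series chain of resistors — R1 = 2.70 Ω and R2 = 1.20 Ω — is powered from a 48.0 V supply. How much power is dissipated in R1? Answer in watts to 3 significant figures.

Every series element carries the same I. Get I from the total resistance, then P = I² × R1.
R_total = 2.70 + 1.20 = 3.900 Ω
I = V / R_total = 48.0 / 3.900 = 12.31 A
P_R1 = I² × R1 = (12.31)² × 2.70 = 409.0 W

409 W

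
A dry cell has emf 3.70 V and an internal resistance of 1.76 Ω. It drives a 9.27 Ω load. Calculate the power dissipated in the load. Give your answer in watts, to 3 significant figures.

1.04 W

With r and R in series, I = ε/(r+R); the load dissipates I²R.
I = ε / (r + R) = 3.70 / (1.76 + 9.27) = 0.3354 A
P_load = I² R = (0.3354)² × 9.27 = 1.043 W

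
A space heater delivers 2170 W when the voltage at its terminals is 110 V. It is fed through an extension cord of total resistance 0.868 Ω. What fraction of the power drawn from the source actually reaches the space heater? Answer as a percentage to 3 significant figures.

I = P / V = 2170 / 110 = 19.73 A through the extension cord.
P_line = I² R_line = (19.73)² × 0.868 = 337.8 W
P_source = P_load + P_line = 2170 + 337.8 = 2508 W
η = P_load / P_source = 2170 / 2508 = 0.8653

86.5 %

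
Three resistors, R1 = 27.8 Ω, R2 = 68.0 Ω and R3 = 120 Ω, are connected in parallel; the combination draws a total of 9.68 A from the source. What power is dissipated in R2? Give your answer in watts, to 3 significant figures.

396 W

Parallel branches share V, not I — compute V via R_eq, then use V²/R for the target branch.
1/R_eq = 1/27.8 + 1/68.0 + 1/120 ⇒ R_eq = 16.95 Ω
V = I_total × R_eq = 9.680 × 16.95 = 164.0 V
P_R2 = V² / R2 = (164.0)² / 68.0 = 395.7 W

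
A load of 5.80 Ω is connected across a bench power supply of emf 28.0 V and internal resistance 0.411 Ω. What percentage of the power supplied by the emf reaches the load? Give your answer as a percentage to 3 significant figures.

The source delivers εI, of which I²R reaches the load and I²r is lost; since I is common, η = R/(R+r).
η = R / (R + r) = 5.80 / (5.80 + 0.411) = 0.9338

93.4 %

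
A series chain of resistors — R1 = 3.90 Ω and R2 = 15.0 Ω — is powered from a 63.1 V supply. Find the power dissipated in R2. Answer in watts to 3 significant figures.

The current is common to all series resistors; compute it, then apply P = I²R for the target.
R_total = 3.90 + 15.0 = 18.90 Ω
I = V / R_total = 63.1 / 18.90 = 3.339 A
P_R2 = I² × R2 = (3.339)² × 15.0 = 167.2 W

167 W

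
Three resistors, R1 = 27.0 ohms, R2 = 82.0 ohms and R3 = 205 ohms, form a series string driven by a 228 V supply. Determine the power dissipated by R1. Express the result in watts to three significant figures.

Since the resistors are in series they all carry the loop current I = V/R_total; the power in any one is I²R.
R_total = 27.0 + 82.0 + 205 = 314.0 Ω
I = V / R_total = 228 / 314.0 = 0.7261 A
P_R1 = I² × R1 = (0.7261)² × 27.0 = 14.24 W

14.2 W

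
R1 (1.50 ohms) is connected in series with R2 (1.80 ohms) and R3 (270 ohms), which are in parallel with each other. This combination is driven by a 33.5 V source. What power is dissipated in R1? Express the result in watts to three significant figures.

Replace R2 and R3 with their parallel equivalent so the circuit becomes R1 in series with R_p.
R_p = (1.80×270)/(1.80+270) = 1.788 Ω
R_total = 1.50 + 1.788 = 3.288 Ω
I = V / R_total = 33.5 / 3.288 = 10.19 A
The full supply current passes through R1: P = I²R.
P_R1 = (10.19)² × 1.50 = 155.7 W

156 W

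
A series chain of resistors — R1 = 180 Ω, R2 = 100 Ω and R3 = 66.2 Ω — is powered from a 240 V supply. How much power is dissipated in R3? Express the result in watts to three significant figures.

31.8 W

Series elements share the same current, so find I first, then use P = I²R.
R_total = 180 + 100 + 66.2 = 346.2 Ω
I = V / R_total = 240 / 346.2 = 0.6932 A
P_R3 = I² × R3 = (0.6932)² × 66.2 = 31.81 W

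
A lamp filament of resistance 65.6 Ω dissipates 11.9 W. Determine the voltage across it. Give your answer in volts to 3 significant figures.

27.9 V

From P = V I = I²R = V²/R, with the two given quantities we get V = √(P R).
V = √(11.9 × 65.6) = 27.94 V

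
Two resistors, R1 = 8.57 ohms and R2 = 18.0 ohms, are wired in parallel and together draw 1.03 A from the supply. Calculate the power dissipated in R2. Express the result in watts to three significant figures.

We need the common branch voltage; get it from I_total × R_eq, then P = V²/R for the branch.
1/R_eq = 1/8.57 + 1/18.0 ⇒ R_eq = 5.806 Ω
V = I_total × R_eq = 1.030 × 5.806 = 5.980 V
P_R2 = V² / R2 = (5.980)² / 18.0 = 1.987 W

1.99 W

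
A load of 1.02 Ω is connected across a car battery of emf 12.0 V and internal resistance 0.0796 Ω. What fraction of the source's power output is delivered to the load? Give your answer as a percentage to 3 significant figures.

92.8 %

Both r and R carry the same current, so the power split is just the resistance split: η = R/(R+r).
η = R / (R + r) = 1.02 / (1.02 + 0.0796) = 0.9276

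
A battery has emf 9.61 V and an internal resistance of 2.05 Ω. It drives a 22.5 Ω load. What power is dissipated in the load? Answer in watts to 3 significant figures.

3.45 W

The internal resistance and the load are in series, so the same I flows through both; get I from ε/(r+R), then I²R for the load.
I = ε / (r + R) = 9.61 / (2.05 + 22.5) = 0.3914 A
P_load = I² R = (0.3914)² × 22.5 = 3.448 W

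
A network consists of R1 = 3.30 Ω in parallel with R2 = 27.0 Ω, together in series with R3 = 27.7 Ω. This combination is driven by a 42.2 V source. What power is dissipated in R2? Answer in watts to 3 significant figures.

0.607 W

First find R_p for the parallel pair, then treat R_p + R3 as a series loop.
R_p = (3.30×27.0)/(3.30+27.0) = 2.941 Ω
R_total = R_p + 27.7 = 2.941 + 27.7 = 30.64 Ω
I = V / R_total = 42.2 / 30.64 = 1.377 A
Voltage across the parallel pair: V_p = I × R_p = 1.377 × 2.941 = 4.050 V
R2 sits across V_p; its power is V_p²/R.
P_R2 = (4.050)² / 27.0 = 0.6075 W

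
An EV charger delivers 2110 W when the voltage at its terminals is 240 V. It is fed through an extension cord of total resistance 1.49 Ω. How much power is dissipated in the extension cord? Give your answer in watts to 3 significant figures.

The extension cord and load are in series, so the same current flows in both; the loss is I²R_line.
I = P / V = 2110 / 240 = 8.792 A through the extension cord.
P_line = I² R_line = (8.792)² × 1.49 = 115.2 W

115 W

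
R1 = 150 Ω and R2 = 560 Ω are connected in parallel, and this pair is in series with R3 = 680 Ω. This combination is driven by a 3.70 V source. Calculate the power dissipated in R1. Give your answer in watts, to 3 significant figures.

First find R_p for the parallel pair, then treat R_p + R3 as a series loop.
R_p = (150×560)/(150+560) = 118.3 Ω
R_total = R_p + 680 = 118.3 + 680 = 798.3 Ω
I = V / R_total = 3.70 / 798.3 = 0.004635 A
Voltage across the parallel pair: V_p = I × R_p = 0.004635 × 118.3 = 0.5483 V
R1 sits across V_p; its power is V_p²/R.
P_R1 = (0.5483)² / 150 = 0.002005 W

0.00200 W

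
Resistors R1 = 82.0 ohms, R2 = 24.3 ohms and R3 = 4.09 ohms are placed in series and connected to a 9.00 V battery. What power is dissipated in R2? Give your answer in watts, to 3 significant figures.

0.162 W

The current is common to all series resistors; compute it, then apply P = I²R for the target.
R_total = 82.0 + 24.3 + 4.09 = 110.4 Ω
I = V / R_total = 9.00 / 110.4 = 0.08153 A
P_R2 = I² × R2 = (0.08153)² × 24.3 = 0.1615 W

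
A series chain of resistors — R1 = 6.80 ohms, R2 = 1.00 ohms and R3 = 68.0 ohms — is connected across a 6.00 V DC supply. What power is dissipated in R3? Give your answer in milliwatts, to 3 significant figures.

426 mW

Series elements share the same current, so find I first, then use P = I²R.
R_total = 6.80 + 1.00 + 68.0 = 75.80 Ω
I = V / R_total = 6.00 / 75.80 = 0.07916 A
P_R3 = I² × R3 = (0.07916)² × 68.0 = 0.4261 W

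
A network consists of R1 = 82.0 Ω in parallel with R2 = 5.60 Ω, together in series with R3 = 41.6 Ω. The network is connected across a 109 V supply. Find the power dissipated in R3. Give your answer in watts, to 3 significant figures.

225 W

First find R_p for the parallel pair, then treat R_p + R3 as a series loop.
R_p = (82.0×5.60)/(82.0+5.60) = 5.242 Ω
R_total = R_p + 41.6 = 5.242 + 41.6 = 46.84 Ω
I = V / R_total = 109 / 46.84 = 2.327 A
R3 carries the full series current, so P = I²R.
P_R3 = (2.327)² × 41.6 = 225.3 W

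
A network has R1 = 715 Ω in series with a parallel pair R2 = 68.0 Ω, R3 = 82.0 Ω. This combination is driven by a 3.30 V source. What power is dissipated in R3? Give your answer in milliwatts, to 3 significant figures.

0.324 mW

Replace R2 and R3 with their parallel equivalent so the circuit becomes R1 in series with R_p.
R_p = (68.0×82.0)/(68.0+82.0) = 37.17 Ω
R_total = 715 + 37.17 = 752.2 Ω
I = V / R_total = 3.30 / 752.2 = 0.004387 A
Voltage across the parallel pair: V_p = I × R_p = 0.004387 × 37.17 = 0.1631 V
With V_p across R3, its power is V_p²/R3.
P_R3 = (0.1631)² / 82.0 = 0.0003244 W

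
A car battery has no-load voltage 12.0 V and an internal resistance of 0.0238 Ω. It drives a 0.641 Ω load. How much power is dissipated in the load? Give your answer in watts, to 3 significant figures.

209 W

The internal resistance and the load are in series, so the same I flows through both; get I from ε/(r+R), then I²R for the load.
I = ε / (r + R) = 12.0 / (0.0238 + 0.641) = 18.05 A
P_load = I² R = (18.05)² × 0.641 = 208.9 W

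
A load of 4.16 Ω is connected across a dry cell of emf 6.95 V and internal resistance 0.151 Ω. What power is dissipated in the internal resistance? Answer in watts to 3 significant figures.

r is in series with the load, so it carries the full circuit current — the loss in it is I²r.
I = ε / (r + R) = 6.95 / (0.151 + 4.16) = 1.612 A
P_int = I² r = (1.612)² × 0.151 = 0.3925 W

0.392 W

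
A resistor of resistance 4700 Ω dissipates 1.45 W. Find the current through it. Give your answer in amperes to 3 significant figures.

From P = V I = I²R = V²/R, with the two given quantities we get I = √(P / R).
I = √(1.45 / 4700) = 0.01756 A

0.0176 A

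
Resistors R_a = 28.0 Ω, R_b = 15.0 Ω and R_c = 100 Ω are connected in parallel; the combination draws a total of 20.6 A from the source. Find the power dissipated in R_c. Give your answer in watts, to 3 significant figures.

336 W

The branches share the same voltage, but only the total current is given — find V from the equivalent resistance first.
1/R_eq = 1/28.0 + 1/15.0 + 1/100 ⇒ R_eq = 8.898 Ω
V = I_total × R_eq = 20.60 × 8.898 = 183.3 V
P_R_c = V² / R_c = (183.3)² / 100 = 336.0 W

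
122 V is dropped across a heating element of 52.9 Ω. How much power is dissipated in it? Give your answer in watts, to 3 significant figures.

281 W

Voltage and resistance are given, so P = V²/R is the one-step route.
P = (122 V)² / 52.9 Ω = 281.4 W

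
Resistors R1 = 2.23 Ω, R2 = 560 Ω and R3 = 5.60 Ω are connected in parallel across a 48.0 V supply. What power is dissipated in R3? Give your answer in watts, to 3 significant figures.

The supply voltage appears across each parallel branch — just use P = V²/R3.
P_R3 = V² / R3 = (48.0)² / 5.60 Ω = 411.4 W

411 W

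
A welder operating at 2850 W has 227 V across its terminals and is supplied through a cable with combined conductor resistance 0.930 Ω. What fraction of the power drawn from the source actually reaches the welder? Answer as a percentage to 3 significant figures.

95.1 %

I = P / V = 2850 / 227 = 12.56 A through the cable.
P_line = I² R_line = (12.56)² × 0.930 = 146.6 W
P_source = P_load + P_line = 2850 + 146.6 = 2997 W
η = P_load / P_source = 2850 / 2997 = 0.9511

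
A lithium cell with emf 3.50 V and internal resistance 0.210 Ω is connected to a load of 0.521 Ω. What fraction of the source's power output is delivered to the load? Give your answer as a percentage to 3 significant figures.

71.3 %

The source delivers εI, of which I²R reaches the load and I²r is lost; since I is common, η = R/(R+r).
η = R / (R + r) = 0.521 / (0.521 + 0.210) = 0.7127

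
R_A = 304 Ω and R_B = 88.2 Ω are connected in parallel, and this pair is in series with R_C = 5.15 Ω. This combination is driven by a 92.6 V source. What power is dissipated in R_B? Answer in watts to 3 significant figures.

Combine R_A and R_B into their parallel equivalent first, reducing the network to two series resistors.
R_p = (304×88.2)/(304+88.2) = 68.37 Ω
R_total = R_p + 5.15 = 68.37 + 5.15 = 73.52 Ω
I = V / R_total = 92.6 / 73.52 = 1.260 A
Voltage across the parallel pair: V_p = I × R_p = 1.260 × 68.37 = 86.11 V
R_B sits across V_p; its power is V_p²/R.
P_R_B = (86.11)² / 88.2 = 84.08 W

84.1 W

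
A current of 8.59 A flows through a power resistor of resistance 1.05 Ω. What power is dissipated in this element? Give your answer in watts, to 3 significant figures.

77.5 W

With I and R stated, P = I²R applies in one step.
P = (8.590 A)² × 1.05 Ω = 77.48 W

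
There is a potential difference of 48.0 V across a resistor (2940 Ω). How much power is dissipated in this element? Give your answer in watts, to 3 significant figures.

We know the drop across the element and its resistance — P = V²/R, one step.
P = (48.0 V)² / 2940 Ω = 0.7837 W

0.784 W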